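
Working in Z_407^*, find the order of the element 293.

90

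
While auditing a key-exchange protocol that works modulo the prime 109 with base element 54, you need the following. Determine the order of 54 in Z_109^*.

The order of 54 must divide φ(109) = 109 − 1 = 108 = 2^2 · 3^3.
Divisors of 108: 1, 2, 3, 4, 6, 9, 12, 18, 27, 36, 54, 108.
Test each divisor d:
54^1 ≡ 54 (mod 109)
54^2 ≡ 82 (mod 109)
54^3 ≡ 68 (mod 109)
54^4 ≡ 75 (mod 109)
54^6 ≡ 46 (mod 109)
54^9 ≡ 76 (mod 109)
54^12 ≡ 45 (mod 109)
54^18 ≡ 108 (mod 109)
54^27 ≡ 33 (mod 109)
54^36 ≡ 1 (mod 109) ✓
Therefore the multiplicative order of 54 modulo 109 is 36.

36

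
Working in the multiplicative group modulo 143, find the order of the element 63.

60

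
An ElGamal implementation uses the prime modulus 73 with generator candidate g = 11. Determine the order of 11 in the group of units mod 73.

72

The order of 11 must divide φ(73) = 73 − 1 = 72 = 2^3 · 3^2.
Divisors of 72: 1, 2, 3, 4, 6, 8, 9, 12, 18, 24, 36, 72.
Compute 11^d (mod 73) for the divisors d until we hit 1:
11^1 ≡ 11 (mod 73)
11^2 ≡ 48 (mod 73)
11^3 ≡ 17 (mod 73)
11^4 ≡ 41 (mod 73)
11^6 ≡ 70 (mod 73)
11^8 ≡ 2 (mod 73)
11^9 ≡ 22 (mod 73)
11^12 ≡ 9 (mod 73)
11^18 ≡ 46 (mod 73)
11^24 ≡ 8 (mod 73)
11^36 ≡ 72 (mod 73)
11^72 ≡ 1 (mod 73) ✓
Therefore the multiplicative order of 11 modulo 73 is 72.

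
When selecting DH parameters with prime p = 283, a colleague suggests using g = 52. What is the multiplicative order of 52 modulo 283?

ord(52) | φ(283) = 283 − 1 = 282 = 2 · 3 · 47.
Divisors of 282: 1, 2, 3, 6, 47, 94, 141, 282.
Check 52^d mod 283 for each divisor in increasing order:
52^1 ≡ 52 (mod 283)
52^2 ≡ 157 (mod 283)
52^3 ≡ 240 (mod 283)
52^6 ≡ 151 (mod 283)
52^47 ≡ 238 (mod 283)
52^94 ≡ 44 (mod 283)
52^141 ≡ 1 (mod 283) ✓
So ord_283(52) = 141.

141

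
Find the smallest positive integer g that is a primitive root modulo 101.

2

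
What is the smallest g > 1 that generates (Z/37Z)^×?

2

φ(37) = 37 − 1 = 36 = 2^2 · 3^2.
Test candidates g = 2, 3, … against the prime factors q ∈ {2, 3} of φ(37): g is a generator iff g^(36/q) ≢ 1 for every such q.
g = 2: 2^18 ≡ 36; 2^12 ≡ 26 — none is 1, so 2 is a primitive root.
Hence the least primitive root of 37 is 2.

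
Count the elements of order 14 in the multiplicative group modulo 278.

0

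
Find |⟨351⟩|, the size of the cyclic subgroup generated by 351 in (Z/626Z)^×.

156

ord(351) | φ(626) = φ(2)·φ(313) = 1·312 = 312 = 2^3 · 3 · 13.
Divisors of 312: 1, 2, 3, 4, 6, 8, 12, 13, 24, 26, 39, 52, 78, 104, 156, 312.
Compute 351^d (mod 626) for the divisors d until we hit 1:
351^1 ≡ 351
351^2 ≡ 505
351^3 ≡ 97
351^4 ≡ 243
351^6 ≡ 19
351^8 ≡ 205
351^12 ≡ 361
351^13 ≡ 259
351^24 ≡ 113
351^26 ≡ 99
351^39 ≡ 601
351^52 ≡ 411
351^78 ≡ 625
351^104 ≡ 527
351^156 ≡ 1
Hence ord(351) = 156.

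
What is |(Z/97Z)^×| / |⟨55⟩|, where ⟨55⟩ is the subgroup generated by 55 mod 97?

3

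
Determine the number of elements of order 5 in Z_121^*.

4

φ(121) = φ(11^2) = 11·(11−1) = 110 = 2 · 5 · 11.
Since (Z/121Z)^× is cyclic of order 110, the number of elements of order d is φ(d) when d | 110 and 0 otherwise.
5 | 110, and φ(5) = 5 − 1 = 4.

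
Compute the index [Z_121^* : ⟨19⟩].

ord(19) | φ(121) = φ(11^2) = 11·(11−1) = 110 = 2 · 5 · 11.
Divisors of 110: 1, 2, 5, 10, 11, 22, 55, 110.
Check 19^d mod 121 for each divisor in increasing order:
19^1 ≡ 19
19^2 ≡ 119
19^5 ≡ 76
19^10 ≡ 89
19^11 ≡ 118
19^22 ≡ 9
19^55 ≡ 120
19^110 ≡ 1
Thus |⟨19⟩| = ord(19) = 110.
[(Z/121Z)^× : ⟨19⟩] = 110/110 = 1.

1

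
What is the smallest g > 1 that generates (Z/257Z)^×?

φ(257) = 257 − 1 = 256 = 2^8.
g is a primitive root iff g^(256/q) ≢ 1 (mod 257) for each prime q ∈ {2}.
g = 2: 2^128 ≡ 1 — hits 1, so not a primitive root.
g = 3: 3^128 ≡ 256 — none is 1, so 3 is a primitive root.
So 3 is the smallest generator of (Z/257Z)^×.

3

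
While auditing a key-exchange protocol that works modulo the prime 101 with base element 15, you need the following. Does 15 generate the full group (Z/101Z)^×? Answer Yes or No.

Yes

φ(101) = 101 − 1 = 100 = 2^2 · 5^2.
Test 15^(100/q) mod 101 for each prime factor q of 100:
15^50 ≡ 100 (mod 101)  [q = 2: ≢ 1 ✓]
15^20 ≡ 87 (mod 101)  [q = 5: ≢ 1 ✓]
Every test exponent gives a nontrivial residue, hence 15 generates the full group.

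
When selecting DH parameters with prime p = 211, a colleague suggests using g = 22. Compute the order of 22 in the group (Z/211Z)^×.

210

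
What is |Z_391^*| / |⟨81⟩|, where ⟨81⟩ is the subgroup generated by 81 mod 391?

ord(81) | φ(391) = φ(17·23) = (17−1)·(23−1) = 16·22 = 352 = 2^5 · 11.
Divisors of 352: 1, 2, 4, 8, 11, 16, 22, 32, 44, 88, 176, 352.
Evaluate successive powers at the divisors of 352:
81^1 ≡ 81 (mod 391)
81^2 ≡ 305 (mod 391)
81^4 ≡ 358 (mod 391)
81^8 ≡ 307 (mod 391)
81^11 ≡ 208 (mod 391)
81^16 ≡ 18 (mod 391)
81^22 ≡ 254 (mod 391)
81^32 ≡ 324 (mod 391)
81^44 ≡ 1 (mod 391) ✓
So ord_391(81) = 44, hence |⟨81⟩| = 44.
[(Z/391Z)^× : ⟨81⟩] = 352/44 = 8.

8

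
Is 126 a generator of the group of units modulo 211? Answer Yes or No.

No

φ(211) = 211 − 1 = 210 = 2 · 3 · 5 · 7.
An element g generates (Z/211Z)^× iff g^(210/q) ≢ 1 (mod 211) for each prime q ∈ {2, 3, 5, 7}.
126^105 ≡ 1 (mod 211)  [q = 2: ≡ 1 ✗]
126^70 ≡ 196 (mod 211)  [q = 3: ≢ 1 ✓]
126^42 ≡ 107 (mod 211)  [q = 5: ≢ 1 ✓]
126^30 ≡ 123 (mod 211)  [q = 7: ≢ 1 ✓]
126^105 ≡ 1 shows ord(126) | 105, strictly less than φ(211); not a primitive root.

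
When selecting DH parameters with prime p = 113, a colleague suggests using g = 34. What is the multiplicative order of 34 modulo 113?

By Lagrange's theorem, ord_113(34) divides φ(113) = 113 − 1 = 112 = 2^4 · 7.
Divisors of 112: 1, 2, 4, 7, 8, 14, 16, 28, 56, 112.
Compute 34^d (mod 113) for the divisors d until we hit 1:
34^1 ≡ 34 (mod 113)
34^2 ≡ 26 (mod 113)
34^4 ≡ 111 (mod 113)
34^7 ≡ 40 (mod 113)
34^8 ≡ 4 (mod 113)
34^14 ≡ 18 (mod 113)
34^16 ≡ 16 (mod 113)
34^28 ≡ 98 (mod 113)
34^56 ≡ 112 (mod 113)
34^112 ≡ 1 (mod 113) ✓
Hence ord(34) = 112.

112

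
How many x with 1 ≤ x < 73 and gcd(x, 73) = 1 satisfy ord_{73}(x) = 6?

2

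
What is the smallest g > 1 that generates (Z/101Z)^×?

2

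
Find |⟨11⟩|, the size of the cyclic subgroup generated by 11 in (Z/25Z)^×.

ord(11) | φ(25) = φ(5^2) = 5·(5−1) = 20 = 2^2 · 5.
Divisors of 20: 1, 2, 4, 5, 10, 20.
Test each divisor d:
11^1 ≡ 11
11^2 ≡ 21
11^4 ≡ 16
11^5 ≡ 1
The smallest such exponent is 5, so the order of 11 is 5.

5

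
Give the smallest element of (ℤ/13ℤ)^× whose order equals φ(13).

2

φ(13) = 13 − 1 = 12 = 2^2 · 3.
g is a primitive root iff g^(12/q) ≢ 1 (mod 13) for each prime q ∈ {2, 3}.
g = 2: 2^6 ≡ 12; 2^4 ≡ 3 — none is 1, so 2 is a primitive root.
Hence the least primitive root of 13 is 2.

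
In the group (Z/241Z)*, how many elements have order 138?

0

φ(241) = 241 − 1 = 240 = 2^4 · 3 · 5.
Since (Z/241Z)^× is cyclic of order 240, the number of elements of order d is φ(d) when d | 240 and 0 otherwise.
Here 240 is not a multiple of 138, so there are no elements of order 138.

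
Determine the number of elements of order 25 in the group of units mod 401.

20

φ(401) = 401 − 1 = 400 = 2^4 · 5^2.
(Z/401Z)^× is cyclic (|G| = 400); a cyclic group of order m has exactly φ(d) elements of each order d | m, and none otherwise.
25 = 5^2 divides 400, and φ(25) = 20.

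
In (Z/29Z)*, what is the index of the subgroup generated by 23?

ord(23) | φ(29) = 29 − 1 = 28 = 2^2 · 7.
Divisors of 28: 1, 2, 4, 7, 14, 28.
Compute 23^d (mod 29) for the divisors d until we hit 1:
23^1 ≡ 23
23^2 ≡ 7
23^4 ≡ 20
23^7 ≡ 1
The order of 23 is 7, so the subgroup it generates has 7 elements.
Index = |(Z/29Z)^×| / |⟨23⟩| = 28 / 7 = 4.

4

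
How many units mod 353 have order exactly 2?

φ(353) = 353 − 1 = 352 = 2^5 · 11.
In a cyclic group of order 352, there are φ(d) elements of order d for each divisor d of 352, and zero for non-divisors.
2 | 352, and φ(2) = 2 − 1 = 1.

1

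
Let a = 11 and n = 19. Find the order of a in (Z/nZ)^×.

3

The order of 11 must divide φ(19) = 19 − 1 = 18 = 2 · 3^2.
Divisors of 18: 1, 2, 3, 6, 9, 18.
Compute 11^d (mod 19) for the divisors d until we hit 1:
11^1 ≡ 11 (mod 19)
11^2 ≡ 7 (mod 19)
11^3 ≡ 1 (mod 19) ✓
Hence ord(11) = 3.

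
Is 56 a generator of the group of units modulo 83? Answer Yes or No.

Yes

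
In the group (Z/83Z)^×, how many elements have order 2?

1

φ(83) = 83 − 1 = 82 = 2 · 41.
(Z/83Z)^× is cyclic (|G| = 82); a cyclic group of order m has exactly φ(d) elements of each order d | m, and none otherwise.
2 | 82, and φ(2) = 2 − 1 = 1.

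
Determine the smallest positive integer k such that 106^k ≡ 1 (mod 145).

The order of 106 must divide φ(145) = φ(5·29) = (5−1)·(29−1) = 4·28 = 112 = 2^4 · 7.
Divisors of 112: 1, 2, 4, 7, 8, 14, 16, 28, 56, 112.
Compute 106^d (mod 145) for the divisors d until we hit 1:
106^1 ≡ 106 (mod 145)
106^2 ≡ 71 (mod 145)
106^4 ≡ 111 (mod 145)
106^7 ≡ 41 (mod 145)
106^8 ≡ 141 (mod 145)
106^14 ≡ 86 (mod 145)
106^16 ≡ 16 (mod 145)
106^28 ≡ 1 (mod 145) ✓
Therefore the multiplicative order of 106 modulo 145 is 28.

28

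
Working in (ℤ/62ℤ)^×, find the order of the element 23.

10

By Lagrange's theorem, ord_62(23) divides φ(62) = φ(2)·φ(31) = 1·30 = 30 = 2 · 3 · 5.
Divisors of 30: 1, 2, 3, 5, 6, 10, 15, 30.
Compute 23^d (mod 62) for the divisors d until we hit 1:
23^1 ≡ 23 (mod 62)
23^2 ≡ 33 (mod 62)
23^3 ≡ 15 (mod 62)
23^5 ≡ 61 (mod 62)
23^6 ≡ 39 (mod 62)
23^10 ≡ 1 (mod 62) ✓
The smallest such exponent is 10, so the order of 23 is 10.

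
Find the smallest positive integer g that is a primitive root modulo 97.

φ(97) = 97 − 1 = 96 = 2^5 · 3.
g is a primitive root iff g^(96/q) ≢ 1 (mod 97) for each prime q ∈ {2, 3}.
g = 2: 2^48 ≡ 1 — hits 1, so not a primitive root.
g = 3: 3^48 ≡ 1 — hits 1, so not a primitive root.
g = 4: 4^48 ≡ 1 — hits 1, so not a primitive root.
g = 5: 5^48 ≡ 96; 5^32 ≡ 35 — none is 1, so 5 is a primitive root.
The smallest primitive root modulo 97 is 5.

5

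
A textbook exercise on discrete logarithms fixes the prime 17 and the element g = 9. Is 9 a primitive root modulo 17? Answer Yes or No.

No

φ(17) = 17 − 1 = 16 = 2^4.
9 is a primitive root mod 17 iff 9^(φ(17)/q) ≢ 1 for every prime q | φ(17), i.e. q ∈ {2}.
9^8 ≡ 1 (mod 17)  [q = 2: ≡ 1 ✗]
The check at q = 2 fails, so 9 generates a proper subgroup.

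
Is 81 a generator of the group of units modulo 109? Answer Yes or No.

No

φ(109) = 109 − 1 = 108 = 2^2 · 3^3.
It suffices to check that the order of 81 is not a proper divisor of 108: compute 81^(108/q) for q ∈ {2, 3}.
81^54 ≡ 1 (mod 109)  [q = 2: ≡ 1 ✗]
81^36 ≡ 63 (mod 109)  [q = 3: ≢ 1 ✓]
The check at q = 2 fails, so 81 generates a proper subgroup.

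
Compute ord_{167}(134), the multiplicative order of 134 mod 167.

166

By Lagrange's theorem, ord_167(134) divides φ(167) = 167 − 1 = 166 = 2 · 83.
Divisors of 166: 1, 2, 83, 166.
Check 134^d mod 167 for each divisor in increasing order:
134^1 ≡ 134
134^2 ≡ 87
134^83 ≡ 166
134^166 ≡ 1
The smallest such exponent is 166, so the order of 134 is 166.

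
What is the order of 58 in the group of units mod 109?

Since 58 ∈ (Z/109Z)^×, its order divides φ(109) = 109 − 1 = 108 = 2^2 · 3^3.
Divisors of 108: 1, 2, 3, 4, 6, 9, 12, 18, 27, 36, 54, 108.
Evaluate successive powers at the divisors of 108:
58^1 ≡ 58 (mod 109)
58^2 ≡ 94 (mod 109)
58^3 ≡ 2 (mod 109)
58^4 ≡ 7 (mod 109)
58^6 ≡ 4 (mod 109)
58^9 ≡ 8 (mod 109)
58^12 ≡ 16 (mod 109)
58^18 ≡ 64 (mod 109)
58^27 ≡ 76 (mod 109)
58^36 ≡ 63 (mod 109)
58^54 ≡ 108 (mod 109)
58^108 ≡ 1 (mod 109) ✓
Hence ord(58) = 108.

108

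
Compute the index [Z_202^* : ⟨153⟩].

ord(153) | φ(202) = φ(2)·φ(101) = 1·100 = 100 = 2^2 · 5^2.
Divisors of 100: 1, 2, 4, 5, 10, 20, 25, 50, 100.
Evaluate successive powers at the divisors of 100:
153^1 ≡ 153 (mod 202)
153^2 ≡ 179 (mod 202)
153^4 ≡ 125 (mod 202)
153^5 ≡ 137 (mod 202)
153^10 ≡ 185 (mod 202)
153^20 ≡ 87 (mod 202)
153^25 ≡ 1 (mod 202) ✓
So ord_202(153) = 25, hence |⟨153⟩| = 25.
Index = |(Z/202Z)^×| / |⟨153⟩| = 100 / 25 = 4.

4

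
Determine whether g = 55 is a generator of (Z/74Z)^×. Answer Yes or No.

Yes

φ(74) = φ(2)·φ(37) = 1·36 = 36 = 2^2 · 3^2.
It suffices to check that the order of 55 is not a proper divisor of 36: compute 55^(36/q) for q ∈ {2, 3}.
55^18 ≡ 73 (mod 74)  [q = 2: ≢ 1 ✓]
55^12 ≡ 47 (mod 74)  [q = 3: ≢ 1 ✓]
All checks pass, so 55 has order 36 and is a primitive root modulo 74.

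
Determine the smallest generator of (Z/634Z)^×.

3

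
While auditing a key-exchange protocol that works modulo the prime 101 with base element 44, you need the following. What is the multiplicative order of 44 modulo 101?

20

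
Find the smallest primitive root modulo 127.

φ(127) = 127 − 1 = 126 = 2 · 3^2 · 7.
Test candidates g = 2, 3, … against the prime factors q ∈ {2, 3, 7} of φ(127): g is a generator iff g^(126/q) ≢ 1 for every such q.
g = 2: 2^63 ≡ 1 — hits 1, so not a primitive root.
g = 3: 3^63 ≡ 126; 3^42 ≡ 107; 3^18 ≡ 4 — none is 1, so 3 is a primitive root.
The smallest primitive root modulo 127 is 3.

3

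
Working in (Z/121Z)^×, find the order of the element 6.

Since 6 ∈ (Z/121Z)^×, its order divides φ(121) = φ(11^2) = 11·(11−1) = 110 = 2 · 5 · 11.
Divisors of 110: 1, 2, 5, 10, 11, 22, 55, 110.
Compute 6^d (mod 121) for the divisors d until we hit 1:
6^1 ≡ 6
6^2 ≡ 36
6^5 ≡ 32
6^10 ≡ 56
6^11 ≡ 94
6^22 ≡ 3
6^55 ≡ 120
6^110 ≡ 1
The smallest such exponent is 110, so the order of 6 is 110.

110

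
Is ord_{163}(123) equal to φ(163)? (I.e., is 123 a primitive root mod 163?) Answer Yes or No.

No

φ(163) = 163 − 1 = 162 = 2 · 3^4.
123 is a primitive root mod 163 iff 123^(φ(163)/q) ≢ 1 for every prime q | φ(163), i.e. q ∈ {2, 3}.
123^81 ≡ 162 (mod 163)  [q = 2: ≢ 1 ✓]
123^54 ≡ 1 (mod 163)  [q = 3: ≡ 1 ✗]
The check at q = 3 fails, so 123 generates a proper subgroup.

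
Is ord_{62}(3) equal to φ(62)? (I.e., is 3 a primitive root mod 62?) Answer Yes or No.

Yes

φ(62) = φ(2)·φ(31) = 1·30 = 30 = 2 · 3 · 5.
It suffices to check that the order of 3 is not a proper divisor of 30: compute 3^(30/q) for q ∈ {2, 3, 5}.
3^15 ≡ 61 (mod 62)  [q = 2: ≢ 1 ✓]
3^10 ≡ 25 (mod 62)  [q = 3: ≢ 1 ✓]
3^6 ≡ 47 (mod 62)  [q = 5: ≢ 1 ✓]
All checks pass, so 3 has order 30 and is a primitive root modulo 62.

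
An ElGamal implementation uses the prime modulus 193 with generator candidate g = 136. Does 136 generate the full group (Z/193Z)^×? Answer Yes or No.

φ(193) = 193 − 1 = 192 = 2^6 · 3.
An element g generates (Z/193Z)^× iff g^(192/q) ≢ 1 (mod 193) for each prime q ∈ {2, 3}.
136^96 ≡ 192 (mod 193)  [q = 2: ≢ 1 ✓]
136^64 ≡ 84 (mod 193)  [q = 3: ≢ 1 ✓]
Every test exponent gives a nontrivial residue, hence 136 generates the full group.

Yes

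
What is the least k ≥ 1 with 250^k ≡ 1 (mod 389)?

388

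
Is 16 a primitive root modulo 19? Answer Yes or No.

φ(19) = 19 − 1 = 18 = 2 · 3^2.
16 is a primitive root mod 19 iff 16^(φ(19)/q) ≢ 1 for every prime q | φ(19), i.e. q ∈ {2, 3}.
16^9 ≡ 1 (mod 19)  [q = 2: ≡ 1 ✗]
16^6 ≡ 7 (mod 19)  [q = 3: ≢ 1 ✓]
Since 16^9 ≡ 1, the order of 16 divides 9 < 18, so 16 is not a primitive root.

No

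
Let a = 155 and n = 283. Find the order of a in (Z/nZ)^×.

47

Since 155 ∈ (Z/283Z)^×, its order divides φ(283) = 283 − 1 = 282 = 2 · 3 · 47.
Divisors of 282: 1, 2, 3, 6, 47, 94, 141, 282.
Check 155^d mod 283 for each divisor in increasing order:
155^1 ≡ 155 (mod 283)
155^2 ≡ 253 (mod 283)
155^3 ≡ 161 (mod 283)
155^6 ≡ 168 (mod 283)
155^47 ≡ 1 (mod 283) ✓
The smallest such exponent is 47, so the order of 155 is 47.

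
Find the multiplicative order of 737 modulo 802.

By Lagrange's theorem, ord_802(737) divides φ(802) = φ(2)·φ(401) = 1·400 = 400 = 2^4 · 5^2.
Divisors of 400: 1, 2, 4, 5, 8, 10, 16, 20, 25, 40, 50, 80, 100, 200, 400.
Evaluate successive powers at the divisors of 400:
737^1 ≡ 737
737^2 ≡ 215
737^4 ≡ 511
737^5 ≡ 469
737^8 ≡ 471
737^10 ≡ 213
737^16 ≡ 489
737^20 ≡ 457
737^25 ≡ 199
737^40 ≡ 329
737^50 ≡ 303
737^80 ≡ 773
737^100 ≡ 381
737^200 ≡ 801
737^400 ≡ 1
The smallest such exponent is 400, so the order of 737 is 400.

400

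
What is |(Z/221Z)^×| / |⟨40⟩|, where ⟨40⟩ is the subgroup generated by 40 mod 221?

12

The order of 40 must divide φ(221) = φ(13·17) = (13−1)·(17−1) = 12·16 = 192 = 2^6 · 3.
Divisors of 192: 1, 2, 3, 4, 6, 8, 12, 16, 24, 32, 48, 64, 96, 192.
Compute 40^d (mod 221) for the divisors d until we hit 1:
40^1 ≡ 40
40^2 ≡ 53
40^3 ≡ 131
40^4 ≡ 157
40^6 ≡ 144
40^8 ≡ 118
40^12 ≡ 183
40^16 ≡ 1
Thus |⟨40⟩| = ord(40) = 16.
The index is φ(221) / ord(40) = 192 / 16 = 12.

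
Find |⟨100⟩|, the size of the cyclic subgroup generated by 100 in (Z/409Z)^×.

ord(100) | φ(409) = 409 − 1 = 408 = 2^3 · 3 · 17.
Divisors of 408: 1, 2, 3, 4, 6, 8, 12, 17, 24, 34, 51, 68, 102, 136, 204, 408.
Test each divisor d:
100^1 ≡ 100 (mod 409)
100^2 ≡ 184 (mod 409)
100^3 ≡ 404 (mod 409)
100^4 ≡ 318 (mod 409)
100^6 ≡ 25 (mod 409)
100^8 ≡ 101 (mod 409)
100^12 ≡ 216 (mod 409)
100^17 ≡ 54 (mod 409)
100^24 ≡ 30 (mod 409)
100^34 ≡ 53 (mod 409)
100^51 ≡ 408 (mod 409)
100^68 ≡ 355 (mod 409)
100^102 ≡ 1 (mod 409) ✓
Hence ord(100) = 102.

102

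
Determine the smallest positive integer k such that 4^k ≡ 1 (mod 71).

35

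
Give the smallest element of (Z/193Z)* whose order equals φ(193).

5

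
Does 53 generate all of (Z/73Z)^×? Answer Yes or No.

Yes

φ(73) = 73 − 1 = 72 = 2^3 · 3^2.
It suffices to check that the order of 53 is not a proper divisor of 72: compute 53^(72/q) for q ∈ {2, 3}.
53^36 ≡ 72 (mod 73)  [q = 2: ≢ 1 ✓]
53^24 ≡ 64 (mod 73)  [q = 3: ≢ 1 ✓]
Every test exponent gives a nontrivial residue, hence 53 generates the full group.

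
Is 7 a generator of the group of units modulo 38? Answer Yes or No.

φ(38) = φ(2)·φ(19) = 1·18 = 18 = 2 · 3^2.
It suffices to check that the order of 7 is not a proper divisor of 18: compute 7^(18/q) for q ∈ {2, 3}.
7^9 ≡ 1 (mod 38)  [q = 2: ≡ 1 ✗]
7^6 ≡ 1 (mod 38)  [q = 3: ≡ 1 ✗]
Since 7^9 ≡ 1, the order of 7 divides 9 < 18, so 7 is not a primitive root.

No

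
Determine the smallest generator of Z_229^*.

φ(229) = 229 − 1 = 228 = 2^2 · 3 · 19.
g is a primitive root iff g^(228/q) ≢ 1 (mod 229) for each prime q ∈ {2, 3, 19}.
g = 2: 2^114 ≡ 228; 2^76 ≡ 1 — hits 1, so not a primitive root.
g = 3: 3^114 ≡ 1 — hits 1, so not a primitive root.
g = 4: 4^114 ≡ 1 — hits 1, so not a primitive root.
g = 5: 5^114 ≡ 1 — hits 1, so not a primitive root.
g = 6: 6^114 ≡ 228; 6^76 ≡ 134; 6^12 ≡ 165 — none is 1, so 6 is a primitive root.
So 6 is the smallest generator of (Z/229Z)^×.

6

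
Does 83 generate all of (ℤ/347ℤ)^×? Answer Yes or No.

φ(347) = 347 − 1 = 346 = 2 · 173.
It suffices to check that the order of 83 is not a proper divisor of 346: compute 83^(346/q) for q ∈ {2, 173}.
83^173 ≡ 1 (mod 347)  [q = 2: ≡ 1 ✗]
83^2 ≡ 296 (mod 347)  [q = 173: ≢ 1 ✓]
Since 83^173 ≡ 1, the order of 83 divides 173 < 346, so 83 is not a primitive root.

No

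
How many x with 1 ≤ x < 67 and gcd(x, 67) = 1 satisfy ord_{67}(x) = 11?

10

φ(67) = 67 − 1 = 66 = 2 · 3 · 11.
In a cyclic group of order 66, there are φ(d) elements of order d for each divisor d of 66, and zero for non-divisors.
11 | 66, and φ(11) = 11 − 1 = 10.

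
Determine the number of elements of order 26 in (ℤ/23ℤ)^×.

0

φ(23) = 23 − 1 = 22 = 2 · 11.
Since (Z/23Z)^× is cyclic of order 22, the number of elements of order d is φ(d) when d | 22 and 0 otherwise.
26 does not divide 22, so no element of (Z/23Z)^× has order 26.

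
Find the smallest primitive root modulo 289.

φ(289) = φ(17^2) = 17·(17−1) = 272 = 2^4 · 17.
Test candidates g = 2, 3, … against the prime factors q ∈ {2, 17} of φ(289): g is a generator iff g^(272/q) ≢ 1 for every such q.
g = 2: 2^136 ≡ 1 — hits 1, so not a primitive root.
g = 3: 3^136 ≡ 288; 3^16 ≡ 171 — none is 1, so 3 is a primitive root.
So 3 is the smallest generator of (Z/289Z)^×.

3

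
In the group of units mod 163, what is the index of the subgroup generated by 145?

2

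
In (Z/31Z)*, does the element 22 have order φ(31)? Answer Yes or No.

Yes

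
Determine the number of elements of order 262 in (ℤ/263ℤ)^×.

130

φ(263) = 263 − 1 = 262 = 2 · 131.
Since (Z/263Z)^× is cyclic of order 262, the number of elements of order d is φ(d) when d | 262 and 0 otherwise.
262 = 2 · 131 divides 262, and φ(262) = 130.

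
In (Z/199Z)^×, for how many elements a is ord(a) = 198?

60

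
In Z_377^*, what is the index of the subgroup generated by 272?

Since 272 ∈ (Z/377Z)^×, its order divides φ(377) = φ(13·29) = (13−1)·(29−1) = 12·28 = 336 = 2^4 · 3 · 7.
Divisors of 336: 1, 2, 3, 4, 6, 7, 8, 12, 14, 16, 21, 24, 28, 42, 48, 56, 84, 112, 168, 336.
Compute 272^d (mod 377) for the divisors d until we hit 1:
272^1 ≡ 272 (mod 377)
272^2 ≡ 92 (mod 377)
272^3 ≡ 142 (mod 377)
272^4 ≡ 170 (mod 377)
272^6 ≡ 183 (mod 377)
272^7 ≡ 12 (mod 377)
272^8 ≡ 248 (mod 377)
272^12 ≡ 313 (mod 377)
272^14 ≡ 144 (mod 377)
272^16 ≡ 53 (mod 377)
272^21 ≡ 220 (mod 377)
272^24 ≡ 326 (mod 377)
272^28 ≡ 1 (mod 377) ✓
The order of 272 is 28, so the subgroup it generates has 28 elements.
Index = |(Z/377Z)^×| / |⟨272⟩| = 336 / 28 = 12.

12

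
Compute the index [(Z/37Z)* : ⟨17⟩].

Since 17 ∈ (Z/37Z)^×, its order divides φ(37) = 37 − 1 = 36 = 2^2 · 3^2.
Divisors of 36: 1, 2, 3, 4, 6, 9, 12, 18, 36.
Compute 17^d (mod 37) for the divisors d until we hit 1:
17^1 ≡ 17
17^2 ≡ 30
17^3 ≡ 29
17^4 ≡ 12
17^6 ≡ 27
17^9 ≡ 6
17^12 ≡ 26
17^18 ≡ 36
17^36 ≡ 1
Thus |⟨17⟩| = ord(17) = 36.
Index = |(Z/37Z)^×| / |⟨17⟩| = 36 / 36 = 1.

1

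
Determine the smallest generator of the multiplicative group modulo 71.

7

φ(71) = 71 − 1 = 70 = 2 · 5 · 7.
Test candidates g = 2, 3, … against the prime factors q ∈ {2, 5, 7} of φ(71): g is a generator iff g^(70/q) ≢ 1 for every such q.
g = 2: 2^35 ≡ 1 — hits 1, so not a primitive root.
g = 3: 3^35 ≡ 1 — hits 1, so not a primitive root.
g = 4: 4^35 ≡ 1 — hits 1, so not a primitive root.
g = 5: 5^35 ≡ 1 — hits 1, so not a primitive root.
g = 6: 6^35 ≡ 1 — hits 1, so not a primitive root.
g = 7: 7^35 ≡ 70; 7^14 ≡ 54; 7^10 ≡ 45 — none is 1, so 7 is a primitive root.
Hence the least primitive root of 71 is 7.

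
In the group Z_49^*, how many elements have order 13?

φ(49) = φ(7^2) = 7·(7−1) = 42 = 2 · 3 · 7.
Since (Z/49Z)^× is cyclic of order 42, the number of elements of order d is φ(d) when d | 42 and 0 otherwise.
13 does not divide 42, so no element of (Z/49Z)^× has order 13.

0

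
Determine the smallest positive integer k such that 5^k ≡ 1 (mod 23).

22

By Lagrange's theorem, ord_23(5) divides φ(23) = 23 − 1 = 22 = 2 · 11.
Divisors of 22: 1, 2, 11, 22.
Evaluate successive powers at the divisors of 22:
5^1 ≡ 5 (mod 23)
5^2 ≡ 2 (mod 23)
5^11 ≡ 22 (mod 23)
5^22 ≡ 1 (mod 23) ✓
Therefore the multiplicative order of 5 modulo 23 is 22.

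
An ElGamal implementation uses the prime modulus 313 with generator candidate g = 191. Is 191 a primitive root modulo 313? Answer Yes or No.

φ(313) = 313 − 1 = 312 = 2^3 · 3 · 13.
191 is a primitive root mod 313 iff 191^(φ(313)/q) ≢ 1 for every prime q | φ(313), i.e. q ∈ {2, 3, 13}.
191^156 ≡ 312 (mod 313)  [q = 2: ≢ 1 ✓]
191^104 ≡ 214 (mod 313)  [q = 3: ≢ 1 ✓]
191^24 ≡ 150 (mod 313)  [q = 13: ≢ 1 ✓]
Every test exponent gives a nontrivial residue, hence 191 generates the full group.

Yes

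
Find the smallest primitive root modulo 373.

φ(373) = 373 − 1 = 372 = 2^2 · 3 · 31.
Test candidates g = 2, 3, … against the prime factors q ∈ {2, 3, 31} of φ(373): g is a generator iff g^(372/q) ≢ 1 for every such q.
g = 2: 2^186 ≡ 372; 2^124 ≡ 284; 2^12 ≡ 366 — none is 1, so 2 is a primitive root.
The smallest primitive root modulo 373 is 2.

2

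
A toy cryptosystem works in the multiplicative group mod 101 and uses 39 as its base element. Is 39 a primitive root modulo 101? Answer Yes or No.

φ(101) = 101 − 1 = 100 = 2^2 · 5^2.
It suffices to check that the order of 39 is not a proper divisor of 100: compute 39^(100/q) for q ∈ {2, 5}.
39^50 ≡ 100 (mod 101)  [q = 2: ≢ 1 ✓]
39^20 ≡ 1 (mod 101)  [q = 5: ≡ 1 ✗]
The check at q = 5 fails, so 39 generates a proper subgroup.

No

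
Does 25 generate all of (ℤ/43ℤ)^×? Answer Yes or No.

No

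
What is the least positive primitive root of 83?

2

φ(83) = 83 − 1 = 82 = 2 · 41.
g is a primitive root iff g^(82/q) ≢ 1 (mod 83) for each prime q ∈ {2, 41}.
g = 2: 2^41 ≡ 82; 2^2 ≡ 4 — none is 1, so 2 is a primitive root.
So 2 is the smallest generator of (Z/83Z)^×.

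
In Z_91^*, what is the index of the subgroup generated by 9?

24

ord(9) | φ(91) = φ(7·13) = (7−1)·(13−1) = 6·12 = 72 = 2^3 · 3^2.
Divisors of 72: 1, 2, 3, 4, 6, 8, 9, 12, 18, 24, 36, 72.
Check 9^d mod 91 for each divisor in increasing order:
9^1 ≡ 9 (mod 91)
9^2 ≡ 81 (mod 91)
9^3 ≡ 1 (mod 91) ✓
The order of 9 is 3, so the subgroup it generates has 3 elements.
The index is φ(91) / ord(9) = 72 / 3 = 24.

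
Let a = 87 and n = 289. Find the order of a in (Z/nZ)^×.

136

Since 87 ∈ (Z/289Z)^×, its order divides φ(289) = φ(17^2) = 17·(17−1) = 272 = 2^4 · 17.
Divisors of 272: 1, 2, 4, 8, 16, 17, 34, 68, 136, 272.
Compute 87^d (mod 289) for the divisors d until we hit 1:
87^1 ≡ 87 (mod 289)
87^2 ≡ 55 (mod 289)
87^4 ≡ 135 (mod 289)
87^8 ≡ 18 (mod 289)
87^16 ≡ 35 (mod 289)
87^17 ≡ 155 (mod 289)
87^34 ≡ 38 (mod 289)
87^68 ≡ 288 (mod 289)
87^136 ≡ 1 (mod 289) ✓
Therefore the multiplicative order of 87 modulo 289 is 136.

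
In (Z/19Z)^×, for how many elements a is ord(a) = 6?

2

φ(19) = 19 − 1 = 18 = 2 · 3^2.
Since (Z/19Z)^× is cyclic of order 18, the number of elements of order d is φ(d) when d | 18 and 0 otherwise.
6 = 2 · 3 divides 18, and φ(6) = 2.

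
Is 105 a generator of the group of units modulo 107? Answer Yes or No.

No

φ(107) = 107 − 1 = 106 = 2 · 53.
105 is a primitive root mod 107 iff 105^(φ(107)/q) ≢ 1 for every prime q | φ(107), i.e. q ∈ {2, 53}.
105^53 ≡ 1 (mod 107)  [q = 2: ≡ 1 ✗]
105^2 ≡ 4 (mod 107)  [q = 53: ≢ 1 ✓]
Since 105^53 ≡ 1, the order of 105 divides 53 < 106, so 105 is not a primitive root.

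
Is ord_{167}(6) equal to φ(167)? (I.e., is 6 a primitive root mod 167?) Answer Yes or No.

No

φ(167) = 167 − 1 = 166 = 2 · 83.
Test 6^(166/q) mod 167 for each prime factor q of 166:
6^83 ≡ 1 (mod 167)  [q = 2: ≡ 1 ✗]
6^2 ≡ 36 (mod 167)  [q = 83: ≢ 1 ✓]
6^83 ≡ 1 shows ord(6) | 83, strictly less than φ(167); not a primitive root.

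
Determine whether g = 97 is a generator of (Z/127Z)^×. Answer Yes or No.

φ(127) = 127 − 1 = 126 = 2 · 3^2 · 7.
It suffices to check that the order of 97 is not a proper divisor of 126: compute 97^(126/q) for q ∈ {2, 3, 7}.
97^63 ≡ 126 (mod 127)  [q = 2: ≢ 1 ✓]
97^42 ≡ 107 (mod 127)  [q = 3: ≢ 1 ✓]
97^18 ≡ 32 (mod 127)  [q = 7: ≢ 1 ✓]
Every test exponent gives a nontrivial residue, hence 97 generates the full group.

Yes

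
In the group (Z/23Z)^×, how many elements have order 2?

φ(23) = 23 − 1 = 22 = 2 · 11.
(Z/23Z)^× is cyclic (|G| = 22); a cyclic group of order m has exactly φ(d) elements of each order d | m, and none otherwise.
2 | 22, and φ(2) = 2 − 1 = 1.

1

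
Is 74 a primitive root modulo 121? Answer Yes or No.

Yes

φ(121) = φ(11^2) = 11·(11−1) = 110 = 2 · 5 · 11.
74 is a primitive root mod 121 iff 74^(φ(121)/q) ≢ 1 for every prime q | φ(121), i.e. q ∈ {2, 5, 11}.
74^55 ≡ 120 (mod 121)  [q = 2: ≢ 1 ✓]
74^22 ≡ 9 (mod 121)  [q = 5: ≢ 1 ✓]
74^10 ≡ 67 (mod 121)  [q = 11: ≢ 1 ✓]
None equal 1, so ord_121(74) = 110: 74 is a primitive root.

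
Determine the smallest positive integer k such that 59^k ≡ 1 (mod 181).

5

By Lagrange's theorem, ord_181(59) divides φ(181) = 181 − 1 = 180 = 2^2 · 3^2 · 5.
Divisors of 180: 1, 2, 3, 4, 5, 6, 9, 10, 12, 15, 18, 20, 30, 36, 45, 60, 90, 180.
Compute 59^d (mod 181) for the divisors d until we hit 1:
59^1 ≡ 59
59^2 ≡ 42
59^3 ≡ 125
59^4 ≡ 135
59^5 ≡ 1
The smallest such exponent is 5, so the order of 59 is 5.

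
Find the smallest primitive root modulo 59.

2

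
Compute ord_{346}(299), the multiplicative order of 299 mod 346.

By Lagrange's theorem, ord_346(299) divides φ(346) = φ(2)·φ(173) = 1·172 = 172 = 2^2 · 43.
Divisors of 172: 1, 2, 4, 43, 86, 172.
Check 299^d mod 346 for each divisor in increasing order:
299^1 ≡ 299 (mod 346)
299^2 ≡ 133 (mod 346)
299^4 ≡ 43 (mod 346)
299^43 ≡ 345 (mod 346)
299^86 ≡ 1 (mod 346) ✓
So ord_346(299) = 86.

86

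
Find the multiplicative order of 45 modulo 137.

136

Since 45 ∈ (Z/137Z)^×, its order divides φ(137) = 137 − 1 = 136 = 2^3 · 17.
Divisors of 136: 1, 2, 4, 8, 17, 34, 68, 136.
Evaluate successive powers at the divisors of 136:
45^1 ≡ 45
45^2 ≡ 107
45^4 ≡ 78
45^8 ≡ 56
45^17 ≡ 10
45^34 ≡ 100
45^68 ≡ 136
45^136 ≡ 1
Hence ord(45) = 136.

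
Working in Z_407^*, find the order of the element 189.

90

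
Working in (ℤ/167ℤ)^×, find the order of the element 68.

ord(68) | φ(167) = 167 − 1 = 166 = 2 · 83.
Divisors of 166: 1, 2, 83, 166.
Compute 68^d (mod 167) for the divisors d until we hit 1:
68^1 ≡ 68 (mod 167)
68^2 ≡ 115 (mod 167)
68^83 ≡ 166 (mod 167)
68^166 ≡ 1 (mod 167) ✓
Hence ord(68) = 166.

166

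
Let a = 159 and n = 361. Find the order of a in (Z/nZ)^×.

57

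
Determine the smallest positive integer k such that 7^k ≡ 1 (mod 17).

ord(7) | φ(17) = 17 − 1 = 16 = 2^4.
Divisors of 16: 1, 2, 4, 8, 16.
Compute 7^d (mod 17) for the divisors d until we hit 1:
7^1 ≡ 7 (mod 17)
7^2 ≡ 15 (mod 17)
7^4 ≡ 4 (mod 17)
7^8 ≡ 16 (mod 17)
7^16 ≡ 1 (mod 17) ✓
Hence ord(7) = 16.

16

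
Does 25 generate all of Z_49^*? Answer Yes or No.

No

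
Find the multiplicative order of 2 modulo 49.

21

ord(2) | φ(49) = φ(7^2) = 7·(7−1) = 42 = 2 · 3 · 7.
Divisors of 42: 1, 2, 3, 6, 7, 14, 21, 42.
Check 2^d mod 49 for each divisor in increasing order:
2^1 ≡ 2
2^2 ≡ 4
2^3 ≡ 8
2^6 ≡ 15
2^7 ≡ 30
2^14 ≡ 18
2^21 ≡ 1
Hence ord(2) = 21.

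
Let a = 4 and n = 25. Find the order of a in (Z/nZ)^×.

10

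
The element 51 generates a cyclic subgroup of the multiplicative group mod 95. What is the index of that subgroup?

4

ord(51) | φ(95) = φ(5·19) = (5−1)·(19−1) = 4·18 = 72 = 2^3 · 3^2.
Divisors of 72: 1, 2, 3, 4, 6, 8, 9, 12, 18, 24, 36, 72.
Check 51^d mod 95 for each divisor in increasing order:
51^1 ≡ 51 (mod 95)
51^2 ≡ 36 (mod 95)
51^3 ≡ 31 (mod 95)
51^4 ≡ 61 (mod 95)
51^6 ≡ 11 (mod 95)
51^8 ≡ 16 (mod 95)
51^9 ≡ 56 (mod 95)
51^12 ≡ 26 (mod 95)
51^18 ≡ 1 (mod 95) ✓
The order of 51 is 18, so the subgroup it generates has 18 elements.
Index = |(Z/95Z)^×| / |⟨51⟩| = 72 / 18 = 4.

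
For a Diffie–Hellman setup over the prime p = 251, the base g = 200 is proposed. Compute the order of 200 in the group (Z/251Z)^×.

50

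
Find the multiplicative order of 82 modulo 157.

26

ord(82) | φ(157) = 157 − 1 = 156 = 2^2 · 3 · 13.
Divisors of 156: 1, 2, 3, 4, 6, 12, 13, 26, 39, 52, 78, 156.
Compute 82^d (mod 157) for the divisors d until we hit 1:
82^1 ≡ 82 (mod 157)
82^2 ≡ 130 (mod 157)
82^3 ≡ 141 (mod 157)
82^4 ≡ 101 (mod 157)
82^6 ≡ 99 (mod 157)
82^12 ≡ 67 (mod 157)
82^13 ≡ 156 (mod 157)
82^26 ≡ 1 (mod 157) ✓
Hence ord(82) = 26.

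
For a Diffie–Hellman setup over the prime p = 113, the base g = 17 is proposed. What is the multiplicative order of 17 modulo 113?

Since 17 ∈ (Z/113Z)^×, its order divides φ(113) = 113 − 1 = 112 = 2^4 · 7.
Divisors of 112: 1, 2, 4, 7, 8, 14, 16, 28, 56, 112.
Test each divisor d:
17^1 ≡ 17 (mod 113)
17^2 ≡ 63 (mod 113)
17^4 ≡ 14 (mod 113)
17^7 ≡ 78 (mod 113)
17^8 ≡ 83 (mod 113)
17^14 ≡ 95 (mod 113)
17^16 ≡ 109 (mod 113)
17^28 ≡ 98 (mod 113)
17^56 ≡ 112 (mod 113)
17^112 ≡ 1 (mod 113) ✓
So ord_113(17) = 112.

112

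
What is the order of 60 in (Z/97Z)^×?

ord(60) | φ(97) = 97 − 1 = 96 = 2^5 · 3.
Divisors of 96: 1, 2, 3, 4, 6, 8, 12, 16, 24, 32, 48, 96.
Check 60^d mod 97 for each divisor in increasing order:
60^1 ≡ 60 (mod 97)
60^2 ≡ 11 (mod 97)
60^3 ≡ 78 (mod 97)
60^4 ≡ 24 (mod 97)
60^6 ≡ 70 (mod 97)
60^8 ≡ 91 (mod 97)
60^12 ≡ 50 (mod 97)
60^16 ≡ 36 (mod 97)
60^24 ≡ 75 (mod 97)
60^32 ≡ 35 (mod 97)
60^48 ≡ 96 (mod 97)
60^96 ≡ 1 (mod 97) ✓
So ord_97(60) = 96.

96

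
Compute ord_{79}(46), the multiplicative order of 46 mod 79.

By Lagrange's theorem, ord_79(46) divides φ(79) = 79 − 1 = 78 = 2 · 3 · 13.
Divisors of 78: 1, 2, 3, 6, 13, 26, 39, 78.
Evaluate successive powers at the divisors of 78:
46^1 ≡ 46
46^2 ≡ 62
46^3 ≡ 8
46^6 ≡ 64
46^13 ≡ 1
So ord_79(46) = 13.

13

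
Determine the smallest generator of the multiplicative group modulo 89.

3

φ(89) = 89 − 1 = 88 = 2^3 · 11.
Test candidates g = 2, 3, … against the prime factors q ∈ {2, 11} of φ(89): g is a generator iff g^(88/q) ≢ 1 for every such q.
g = 2: 2^44 ≡ 1 — hits 1, so not a primitive root.
g = 3: 3^44 ≡ 88; 3^8 ≡ 64 — none is 1, so 3 is a primitive root.
Hence the least primitive root of 89 is 3.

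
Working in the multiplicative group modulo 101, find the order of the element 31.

By Lagrange's theorem, ord_101(31) divides φ(101) = 101 − 1 = 100 = 2^2 · 5^2.
Divisors of 100: 1, 2, 4, 5, 10, 20, 25, 50, 100.
Evaluate successive powers at the divisors of 100:
31^1 ≡ 31 (mod 101)
31^2 ≡ 52 (mod 101)
31^4 ≡ 78 (mod 101)
31^5 ≡ 95 (mod 101)
31^10 ≡ 36 (mod 101)
31^20 ≡ 84 (mod 101)
31^25 ≡ 1 (mod 101) ✓
The smallest such exponent is 25, so the order of 31 is 25.

25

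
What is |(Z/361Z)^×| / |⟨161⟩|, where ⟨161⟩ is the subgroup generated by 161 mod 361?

2

ord(161) | φ(361) = φ(19^2) = 19·(19−1) = 342 = 2 · 3^2 · 19.
Divisors of 342: 1, 2, 3, 6, 9, 18, 19, 38, 57, 114, 171, 342.
Compute 161^d (mod 361) for the divisors d until we hit 1:
161^1 ≡ 161 (mod 361)
161^2 ≡ 290 (mod 361)
161^3 ≡ 121 (mod 361)
161^6 ≡ 201 (mod 361)
161^9 ≡ 134 (mod 361)
161^18 ≡ 267 (mod 361)
161^19 ≡ 28 (mod 361)
161^38 ≡ 62 (mod 361)
161^57 ≡ 292 (mod 361)
161^114 ≡ 68 (mod 361)
161^171 ≡ 1 (mod 361) ✓
So ord_361(161) = 171, hence |⟨161⟩| = 171.
Index = |(Z/361Z)^×| / |⟨161⟩| = 342 / 171 = 2.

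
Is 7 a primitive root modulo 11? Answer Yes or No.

Yes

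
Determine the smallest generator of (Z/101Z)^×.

φ(101) = 101 − 1 = 100 = 2^2 · 5^2.
g is a primitive root iff g^(100/q) ≢ 1 (mod 101) for each prime q ∈ {2, 5}.
g = 2: 2^50 ≡ 100; 2^20 ≡ 95 — none is 1, so 2 is a primitive root.
Hence the least primitive root of 101 is 2.

2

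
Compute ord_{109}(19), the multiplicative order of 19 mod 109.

36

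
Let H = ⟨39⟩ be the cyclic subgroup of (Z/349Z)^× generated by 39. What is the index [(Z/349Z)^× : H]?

3

ord(39) | φ(349) = 349 − 1 = 348 = 2^2 · 3 · 29.
Divisors of 348: 1, 2, 3, 4, 6, 12, 29, 58, 87, 116, 174, 348.
Test each divisor d:
39^1 ≡ 39
39^2 ≡ 125
39^3 ≡ 338
39^4 ≡ 269
39^6 ≡ 121
39^12 ≡ 332
39^29 ≡ 136
39^58 ≡ 348
39^87 ≡ 213
39^116 ≡ 1
The order of 39 is 116, so the subgroup it generates has 116 elements.
Index = |(Z/349Z)^×| / |⟨39⟩| = 348 / 116 = 3.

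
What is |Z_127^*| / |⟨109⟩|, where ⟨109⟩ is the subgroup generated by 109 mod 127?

By Lagrange's theorem, ord_127(109) divides φ(127) = 127 − 1 = 126 = 2 · 3^2 · 7.
Divisors of 126: 1, 2, 3, 6, 7, 9, 14, 18, 21, 42, 63, 126.
Compute 109^d (mod 127) for the divisors d until we hit 1:
109^1 ≡ 109
109^2 ≡ 70
109^3 ≡ 10
109^6 ≡ 100
109^7 ≡ 105
109^9 ≡ 111
109^14 ≡ 103
109^18 ≡ 2
109^21 ≡ 20
109^42 ≡ 19
109^63 ≡ 126
109^126 ≡ 1
The order of 109 is 126, so the subgroup it generates has 126 elements.
Index = |(Z/127Z)^×| / |⟨109⟩| = 126 / 126 = 1.

1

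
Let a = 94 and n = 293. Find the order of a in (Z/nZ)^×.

73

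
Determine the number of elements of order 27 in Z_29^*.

φ(29) = 29 − 1 = 28 = 2^2 · 7.
(Z/29Z)^× is cyclic (|G| = 28); a cyclic group of order m has exactly φ(d) elements of each order d | m, and none otherwise.
Here 28 is not a multiple of 27, so there are no elements of order 27.

0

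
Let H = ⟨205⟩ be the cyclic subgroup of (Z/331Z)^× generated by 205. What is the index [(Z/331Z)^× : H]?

By Lagrange's theorem, ord_331(205) divides φ(331) = 331 − 1 = 330 = 2 · 3 · 5 · 11.
Divisors of 330: 1, 2, 3, 5, 6, 10, 11, 15, 22, 30, 33, 55, 66, 110, 165, 330.
Check 205^d mod 331 for each divisor in increasing order:
205^1 ≡ 205
205^2 ≡ 319
205^3 ≡ 188
205^5 ≡ 61
205^6 ≡ 258
205^10 ≡ 80
205^11 ≡ 181
205^15 ≡ 246
205^22 ≡ 323
205^30 ≡ 274
205^33 ≡ 207
205^55 ≡ 330
205^66 ≡ 150
205^110 ≡ 1
Thus |⟨205⟩| = ord(205) = 110.
Index = |(Z/331Z)^×| / |⟨205⟩| = 330 / 110 = 3.

3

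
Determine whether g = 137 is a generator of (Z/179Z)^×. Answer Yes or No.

φ(179) = 179 − 1 = 178 = 2 · 89.
Test 137^(178/q) mod 179 for each prime factor q of 178:
137^89 ≡ 178 (mod 179)  [q = 2: ≢ 1 ✓]
137^2 ≡ 153 (mod 179)  [q = 89: ≢ 1 ✓]
All checks pass, so 137 has order 178 and is a primitive root modulo 179.

Yes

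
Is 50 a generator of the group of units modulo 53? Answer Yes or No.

Yes

φ(53) = 53 − 1 = 52 = 2^2 · 13.
It suffices to check that the order of 50 is not a proper divisor of 52: compute 50^(52/q) for q ∈ {2, 13}.
50^26 ≡ 52 (mod 53)  [q = 2: ≢ 1 ✓]
50^4 ≡ 28 (mod 53)  [q = 13: ≢ 1 ✓]
All checks pass, so 50 has order 52 and is a primitive root modulo 53.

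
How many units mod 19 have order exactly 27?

0

φ(19) = 19 − 1 = 18 = 2 · 3^2.
Since (Z/19Z)^× is cyclic of order 18, the number of elements of order d is φ(d) when d | 18 and 0 otherwise.
Since 27 ∤ 18, the count is 0.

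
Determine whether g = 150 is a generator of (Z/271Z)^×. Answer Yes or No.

φ(271) = 271 − 1 = 270 = 2 · 3^3 · 5.
150 is a primitive root mod 271 iff 150^(φ(271)/q) ≢ 1 for every prime q | φ(271), i.e. q ∈ {2, 3, 5}.
150^135 ≡ 270 (mod 271)  [q = 2: ≢ 1 ✓]
150^90 ≡ 28 (mod 271)  [q = 3: ≢ 1 ✓]
150^54 ≡ 10 (mod 271)  [q = 5: ≢ 1 ✓]
None equal 1, so ord_271(150) = 270: 150 is a primitive root.

Yes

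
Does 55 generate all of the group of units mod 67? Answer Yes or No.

No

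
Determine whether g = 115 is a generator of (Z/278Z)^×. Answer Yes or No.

Yes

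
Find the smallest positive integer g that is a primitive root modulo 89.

3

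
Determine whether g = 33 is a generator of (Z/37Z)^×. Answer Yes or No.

No

φ(37) = 37 − 1 = 36 = 2^2 · 3^2.
33 is a primitive root mod 37 iff 33^(φ(37)/q) ≢ 1 for every prime q | φ(37), i.e. q ∈ {2, 3}.
33^18 ≡ 1 (mod 37)  [q = 2: ≡ 1 ✗]
33^12 ≡ 10 (mod 37)  [q = 3: ≢ 1 ✓]
33^18 ≡ 1 shows ord(33) | 18, strictly less than φ(37); not a primitive root.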